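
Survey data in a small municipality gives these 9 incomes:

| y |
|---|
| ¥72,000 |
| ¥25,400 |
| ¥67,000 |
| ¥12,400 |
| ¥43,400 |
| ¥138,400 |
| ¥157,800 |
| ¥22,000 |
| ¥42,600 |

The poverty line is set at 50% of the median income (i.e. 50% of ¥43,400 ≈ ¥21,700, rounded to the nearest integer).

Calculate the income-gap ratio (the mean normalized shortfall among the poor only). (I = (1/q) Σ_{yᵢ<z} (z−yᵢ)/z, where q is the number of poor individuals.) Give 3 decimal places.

0.429

Below z: ¥12,400 (q = 1 of N = 9).
Shortfall ratios (z−y)/z: 0.4286; sum = 0.428571.
The income-gap ratio divides by q (the poor only): 0.428571 / 1 = 0.429.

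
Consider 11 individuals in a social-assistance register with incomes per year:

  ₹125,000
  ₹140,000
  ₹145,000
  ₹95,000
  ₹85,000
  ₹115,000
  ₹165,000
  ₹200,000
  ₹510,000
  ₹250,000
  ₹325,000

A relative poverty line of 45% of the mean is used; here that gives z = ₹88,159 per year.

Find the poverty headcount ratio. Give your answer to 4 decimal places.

0.0909

1 of the 11 individuals have income below ₹88,159.
H = 1/11 = 0.0909.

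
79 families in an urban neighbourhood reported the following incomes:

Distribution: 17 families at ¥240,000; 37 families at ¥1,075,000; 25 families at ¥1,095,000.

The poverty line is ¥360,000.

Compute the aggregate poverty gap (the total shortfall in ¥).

Poor units: 17×¥240,000 (q = 17 of N = 79).
Individual gaps: 17×(360000−240000) = 2040000.
Aggregate gap = ¥2,040,000.

¥2,040,000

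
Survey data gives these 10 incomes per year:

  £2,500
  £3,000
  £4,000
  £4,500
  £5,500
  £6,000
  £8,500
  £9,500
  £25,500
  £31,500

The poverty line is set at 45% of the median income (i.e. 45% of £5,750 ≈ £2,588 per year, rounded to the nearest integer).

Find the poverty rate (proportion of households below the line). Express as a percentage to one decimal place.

1 of the 10 households have income below £2,588.
H = 1/10 = 10.0%.

10.0%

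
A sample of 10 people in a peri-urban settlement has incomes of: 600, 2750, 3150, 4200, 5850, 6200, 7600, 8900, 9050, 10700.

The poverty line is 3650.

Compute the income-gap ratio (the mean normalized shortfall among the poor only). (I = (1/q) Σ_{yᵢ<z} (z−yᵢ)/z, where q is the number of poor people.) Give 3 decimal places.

0.406

Poor units: 600, 2750, 3150 (q = 3 of N = 10).
Shortfall ratios (z−y)/z: 0.8356, 0.2466, 0.1370; sum = 1.219178.
The income-gap ratio divides by q (the poor only): 1.219178 / 3 = 0.406.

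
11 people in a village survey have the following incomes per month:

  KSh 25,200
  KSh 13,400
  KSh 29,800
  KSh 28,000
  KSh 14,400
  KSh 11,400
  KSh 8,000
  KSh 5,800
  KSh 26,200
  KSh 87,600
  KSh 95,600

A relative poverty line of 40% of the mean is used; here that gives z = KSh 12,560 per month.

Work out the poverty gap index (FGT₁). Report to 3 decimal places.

0.090

Below the line: KSh 5,800, KSh 8,000, KSh 11,400 (q = 3 of N = 11).
Relative gaps: (12560−5800)/12560 = 0.5382; (12560−8000)/12560 = 0.3631; (12560−11400)/12560 = 0.0924.
Σ = 0.993631. Dividing by the full population N = 11 gives P₁ = 0.090.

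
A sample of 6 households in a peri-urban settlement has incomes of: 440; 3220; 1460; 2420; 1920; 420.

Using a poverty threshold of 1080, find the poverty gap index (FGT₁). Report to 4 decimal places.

Poor units: 420, 440 (q = 2 of N = 6).
Shortfall ratios: (1080−420)/1080 = 0.6111; (1080−440)/1080 = 0.5926.
Sum of shortfalls = 1.203704; P₁ averages over all N: 1.203704 / 6 = 0.2006.

0.2006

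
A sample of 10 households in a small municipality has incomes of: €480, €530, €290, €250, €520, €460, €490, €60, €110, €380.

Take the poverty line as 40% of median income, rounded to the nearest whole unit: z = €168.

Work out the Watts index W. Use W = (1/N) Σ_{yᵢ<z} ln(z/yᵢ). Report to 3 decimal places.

Below z: €60, €110 (q = 2 of N = 10).
ln(z/y) terms: ln(168/60) = 1.0296; ln(168/110) = 0.4235.
W = 1.453103 / 10 = 0.145.

0.145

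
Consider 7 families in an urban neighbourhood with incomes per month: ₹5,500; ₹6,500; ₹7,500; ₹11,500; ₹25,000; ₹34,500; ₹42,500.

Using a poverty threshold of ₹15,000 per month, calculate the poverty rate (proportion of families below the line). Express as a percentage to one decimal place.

4 of the 7 families have income below ₹15,000.
H = 4/7 = 57.1%.

57.1%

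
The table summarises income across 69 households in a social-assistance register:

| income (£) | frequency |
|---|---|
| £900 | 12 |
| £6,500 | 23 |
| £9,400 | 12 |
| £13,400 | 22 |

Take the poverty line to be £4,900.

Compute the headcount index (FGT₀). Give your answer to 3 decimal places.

0.174

12 of the 69 households have income below £4,900.
H = 12/69 = 0.174.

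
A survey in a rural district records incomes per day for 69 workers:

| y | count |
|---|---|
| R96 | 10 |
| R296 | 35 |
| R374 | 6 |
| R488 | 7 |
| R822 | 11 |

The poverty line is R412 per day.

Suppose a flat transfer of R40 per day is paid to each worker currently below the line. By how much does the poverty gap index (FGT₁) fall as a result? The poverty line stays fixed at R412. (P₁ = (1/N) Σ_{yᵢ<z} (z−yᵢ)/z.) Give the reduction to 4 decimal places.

0.0713

Before: below the line — 10×R96, 35×R296, 6×R374; poverty gap index (FGT₁) = 0.261995.
After the R40 transfer: below the line — 10×R136, 35×R336; poverty gap index (FGT₁) = 0.190657.
Reduction = 0.261995 − 0.190657 = 0.0713.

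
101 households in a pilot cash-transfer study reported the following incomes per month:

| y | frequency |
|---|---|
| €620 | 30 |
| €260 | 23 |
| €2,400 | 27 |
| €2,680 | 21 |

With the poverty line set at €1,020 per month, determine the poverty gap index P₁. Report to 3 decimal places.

0.286

Poor units: 23×€260, 30×€620 (q = 53 of N = 101).
Relative gaps: (1020−260)/1020 = 0.7451 (×23); (1020−620)/1020 = 0.3922 (×30).
Sum of shortfalls = 28.901961; P₁ averages over all N: 28.901961 / 101 = 0.286.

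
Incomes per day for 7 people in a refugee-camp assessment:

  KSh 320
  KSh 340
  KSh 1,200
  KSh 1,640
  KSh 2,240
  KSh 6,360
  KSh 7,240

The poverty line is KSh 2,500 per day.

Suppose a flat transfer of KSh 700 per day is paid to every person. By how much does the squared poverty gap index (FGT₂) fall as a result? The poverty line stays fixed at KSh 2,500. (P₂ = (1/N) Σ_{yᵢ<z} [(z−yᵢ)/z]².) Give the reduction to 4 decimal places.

Before: below the line — KSh 320, KSh 340, KSh 1,200, KSh 1,640, KSh 2,240; squared poverty gap index (FGT₂) = 0.272347.
After the KSh 700 transfer: below the line — KSh 1,020, KSh 1,040, KSh 1,900, KSh 2,340; squared poverty gap index (FGT₂) = 0.107602.
Reduction = 0.272347 − 0.107602 = 0.1647.

0.1647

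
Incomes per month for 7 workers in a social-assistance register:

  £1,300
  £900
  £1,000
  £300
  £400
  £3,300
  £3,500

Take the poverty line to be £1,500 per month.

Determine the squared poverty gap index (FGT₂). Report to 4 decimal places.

Below z: £300, £400, £900, £1,000, £1,300 (q = 5 of N = 7).
Shortfall ratios: (1500−300)/1500 = 0.8000; (1500−400)/1500 = 0.7333; (1500−900)/1500 = 0.4000; (1500−1000)/1500 = 0.3333; (1500−1300)/1500 = 0.1333.
Squared: 0.6400; 0.5378; 0.1600; 0.1111; 0.0178.
Sum = 1.466667; P₂ = 1.466667 / 7 = 0.2095.

0.2095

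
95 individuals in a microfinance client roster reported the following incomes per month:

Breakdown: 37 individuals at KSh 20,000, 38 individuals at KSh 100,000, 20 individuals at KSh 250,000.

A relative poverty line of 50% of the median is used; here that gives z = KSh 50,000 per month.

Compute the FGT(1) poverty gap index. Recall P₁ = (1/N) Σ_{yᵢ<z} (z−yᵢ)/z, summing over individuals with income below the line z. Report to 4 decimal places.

Below the line: 37×KSh 20,000 (q = 37 of N = 95).
Gap ratios (z−y)/z: (50000−20000)/50000 = 0.6000 (×37).
Σ = 22.200000. Dividing by the full population N = 95 gives P₁ = 0.2337.

0.2337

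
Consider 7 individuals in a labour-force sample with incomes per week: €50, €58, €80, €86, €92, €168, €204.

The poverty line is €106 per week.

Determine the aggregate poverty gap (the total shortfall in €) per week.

€164

Below the line: €50, €58, €80, €86, €92 (q = 5 of N = 7).
Individual gaps: 106−50 = 56; 106−58 = 48; 106−80 = 26; 106−86 = 20; 106−92 = 14.
Aggregate gap = €164.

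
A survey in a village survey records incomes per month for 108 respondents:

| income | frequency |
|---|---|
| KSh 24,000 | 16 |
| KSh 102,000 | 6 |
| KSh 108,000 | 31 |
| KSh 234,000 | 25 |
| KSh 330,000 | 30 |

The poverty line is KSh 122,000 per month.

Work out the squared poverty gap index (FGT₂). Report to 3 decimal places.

0.101

Below z: 16×KSh 24,000, 6×KSh 102,000, 31×KSh 108,000 (q = 53 of N = 108).
Relative gaps: (122000−24000)/122000 = 0.8033 (×16); (122000−102000)/122000 = 0.1639 (×6); (122000−108000)/122000 = 0.1148 (×31).
Squared: 0.6453 (×16); 0.0269 (×6); 0.0132 (×31).
Sum = 10.893577; P₂ = 10.893577 / 108 = 0.101.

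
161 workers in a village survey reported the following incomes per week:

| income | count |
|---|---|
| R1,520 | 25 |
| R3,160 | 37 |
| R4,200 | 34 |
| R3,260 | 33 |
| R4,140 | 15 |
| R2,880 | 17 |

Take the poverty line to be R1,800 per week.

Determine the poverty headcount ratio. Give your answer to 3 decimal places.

25 of the 161 workers have income below R1,800.
H = 25/161 = 0.155.

0.155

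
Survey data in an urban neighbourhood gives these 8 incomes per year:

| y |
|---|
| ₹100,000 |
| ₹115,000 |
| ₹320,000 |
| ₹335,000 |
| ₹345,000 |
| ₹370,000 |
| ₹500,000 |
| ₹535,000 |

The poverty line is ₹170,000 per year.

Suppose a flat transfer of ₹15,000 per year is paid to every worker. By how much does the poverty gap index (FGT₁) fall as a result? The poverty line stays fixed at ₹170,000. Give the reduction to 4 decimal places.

Before: below the line — ₹100,000, ₹115,000; poverty gap index (FGT₁) = 0.091912.
After the ₹15,000 transfer: below the line — ₹115,000, ₹130,000; poverty gap index (FGT₁) = 0.069853.
Reduction = 0.091912 − 0.069853 = 0.0221.

0.0221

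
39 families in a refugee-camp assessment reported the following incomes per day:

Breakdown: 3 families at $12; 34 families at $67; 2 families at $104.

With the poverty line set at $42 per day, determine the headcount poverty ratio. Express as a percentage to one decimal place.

7.7%

3 of the 39 families have income below $42.
H = 3/39 = 7.7%.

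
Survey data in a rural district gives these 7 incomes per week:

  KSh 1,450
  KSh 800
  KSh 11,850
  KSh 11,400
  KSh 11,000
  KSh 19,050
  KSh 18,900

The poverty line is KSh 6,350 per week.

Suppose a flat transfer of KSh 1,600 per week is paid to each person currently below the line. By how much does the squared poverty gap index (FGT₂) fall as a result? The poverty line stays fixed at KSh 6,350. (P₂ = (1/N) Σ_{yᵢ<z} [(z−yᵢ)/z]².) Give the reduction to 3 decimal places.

0.100

Before: below the line — KSh 800, KSh 1,450; squared poverty gap index (FGT₂) = 0.19419.
After the KSh 1,600 transfer: below the line — KSh 2,400, KSh 3,050; squared poverty gap index (FGT₂) = 0.09386.
Reduction = 0.19419 − 0.09386 = 0.100.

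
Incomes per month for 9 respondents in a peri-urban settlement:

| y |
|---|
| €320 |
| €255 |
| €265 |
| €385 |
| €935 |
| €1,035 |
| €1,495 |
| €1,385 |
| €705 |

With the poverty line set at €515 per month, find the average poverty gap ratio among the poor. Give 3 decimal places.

Below z: €255, €265, €320, €385 (q = 4 of N = 9).
Shortfall ratios (z−y)/z: 0.5049, 0.4854, 0.3786, 0.2524; sum = 1.621359.
I averages over the q = 4 poor units only: 1.621359 / 4 = 0.405.

0.405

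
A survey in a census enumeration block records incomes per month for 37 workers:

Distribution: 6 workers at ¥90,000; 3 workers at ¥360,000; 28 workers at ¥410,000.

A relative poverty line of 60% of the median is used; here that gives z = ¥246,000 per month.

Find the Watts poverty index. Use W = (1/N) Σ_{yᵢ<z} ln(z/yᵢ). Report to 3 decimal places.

Poor units: 6×¥90,000 (q = 6 of N = 37).
Log shortfalls: ln(246000/90000) = 1.0055 (×6).
W = 6.033131 / 37 = 0.163.

0.163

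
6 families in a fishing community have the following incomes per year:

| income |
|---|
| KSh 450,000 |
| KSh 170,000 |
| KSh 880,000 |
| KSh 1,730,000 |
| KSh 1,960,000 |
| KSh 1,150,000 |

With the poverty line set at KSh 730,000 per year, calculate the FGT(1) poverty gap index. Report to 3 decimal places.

0.192

Below z: KSh 170,000, KSh 450,000 (q = 2 of N = 6).
Gap ratios (z−y)/z: (730000−170000)/730000 = 0.7671; (730000−450000)/730000 = 0.3836.
Σ = 1.150685. Dividing by the full population N = 6 gives P₁ = 0.192.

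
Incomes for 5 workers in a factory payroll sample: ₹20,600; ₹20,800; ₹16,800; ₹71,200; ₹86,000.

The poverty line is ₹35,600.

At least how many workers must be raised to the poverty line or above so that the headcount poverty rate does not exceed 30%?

2

3 of the 5 workers are poor, so H = 3/5 = 0.600.
A headcount ratio of at most 30% allows at most ⌊0.30 × 5⌋ = 1 poor workers.
So at least 3 − 1 = 2 must be lifted.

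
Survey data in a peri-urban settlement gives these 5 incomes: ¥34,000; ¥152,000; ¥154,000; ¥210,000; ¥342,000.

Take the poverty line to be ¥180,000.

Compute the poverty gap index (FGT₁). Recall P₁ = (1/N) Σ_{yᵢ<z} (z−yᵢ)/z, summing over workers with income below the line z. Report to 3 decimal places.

Below the line: ¥34,000, ¥152,000, ¥154,000 (q = 3 of N = 5).
Shortfall ratios: (180000−34000)/180000 = 0.8111; (180000−152000)/180000 = 0.1556; (180000−154000)/180000 = 0.1444.
Sum of shortfalls = 1.111111; P₁ averages over all N: 1.111111 / 5 = 0.222.

0.222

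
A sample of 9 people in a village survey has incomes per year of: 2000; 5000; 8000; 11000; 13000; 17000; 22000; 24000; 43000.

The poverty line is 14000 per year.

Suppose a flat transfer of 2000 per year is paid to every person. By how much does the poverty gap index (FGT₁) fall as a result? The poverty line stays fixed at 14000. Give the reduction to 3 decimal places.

Before: below the line — 2000, 5000, 8000, 11000, 13000; poverty gap index (FGT₁) = 0.24603.
After the 2000 transfer: below the line — 4000, 7000, 10000, 13000; poverty gap index (FGT₁) = 0.17460.
Reduction = 0.24603 − 0.17460 = 0.071.

0.071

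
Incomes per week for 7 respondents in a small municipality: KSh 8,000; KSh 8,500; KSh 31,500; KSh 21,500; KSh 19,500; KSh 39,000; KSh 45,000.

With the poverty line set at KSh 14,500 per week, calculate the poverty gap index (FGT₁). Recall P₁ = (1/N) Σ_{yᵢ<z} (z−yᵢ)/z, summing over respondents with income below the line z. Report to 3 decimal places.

Below the line: KSh 8,000, KSh 8,500 (q = 2 of N = 7).
Gap ratios (z−y)/z: (14500−8000)/14500 = 0.4483; (14500−8500)/14500 = 0.4138.
Σ = 0.862069. Dividing by the full population N = 7 gives P₁ = 0.123.

0.123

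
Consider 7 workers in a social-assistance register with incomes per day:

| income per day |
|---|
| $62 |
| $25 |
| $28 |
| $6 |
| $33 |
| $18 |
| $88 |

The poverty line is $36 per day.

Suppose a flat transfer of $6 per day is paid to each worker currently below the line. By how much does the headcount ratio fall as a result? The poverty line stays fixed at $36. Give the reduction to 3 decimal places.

Before: below the line — $6, $18, $25, $28, $33; headcount ratio = 0.71429.
After the $6 transfer: below the line — $12, $24, $31, $34; headcount ratio = 0.57143.
Reduction = 0.71429 − 0.57143 = 0.143.

0.143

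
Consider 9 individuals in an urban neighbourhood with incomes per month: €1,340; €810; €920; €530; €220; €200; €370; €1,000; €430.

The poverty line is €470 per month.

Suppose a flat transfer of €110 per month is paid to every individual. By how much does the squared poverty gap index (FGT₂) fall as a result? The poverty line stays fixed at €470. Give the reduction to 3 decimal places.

Before: below the line — €200, €220, €370, €430; squared poverty gap index (FGT₂) = 0.07394.
After the €110 transfer: below the line — €310, €330; squared poverty gap index (FGT₂) = 0.02274.
Reduction = 0.07394 − 0.02274 = 0.051.

0.051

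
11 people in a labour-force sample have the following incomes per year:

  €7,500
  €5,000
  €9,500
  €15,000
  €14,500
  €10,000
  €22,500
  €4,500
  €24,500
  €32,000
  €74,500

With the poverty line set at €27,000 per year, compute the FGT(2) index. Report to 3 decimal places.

0.286

Poor units: €4,500, €5,000, €7,500, €9,500, €10,000, €14,500, €15,000, €22,500, €24,500 (q = 9 of N = 11).
Shortfall ratios: (27000−4500)/27000 = 0.8333; (27000−5000)/27000 = 0.8148; (27000−7500)/27000 = 0.7222; (27000−9500)/27000 = 0.6481; (27000−10000)/27000 = 0.6296; (27000−14500)/27000 = 0.4630; (27000−15000)/27000 = 0.4444; (27000−22500)/27000 = 0.1667; (27000−24500)/27000 = 0.0926.
Squared: 0.6944; 0.6639; 0.5216; 0.4201; 0.3964; 0.2143; 0.1975; 0.0278; 0.0086.
Sum = 3.144719; P₂ = 3.144719 / 11 = 0.286.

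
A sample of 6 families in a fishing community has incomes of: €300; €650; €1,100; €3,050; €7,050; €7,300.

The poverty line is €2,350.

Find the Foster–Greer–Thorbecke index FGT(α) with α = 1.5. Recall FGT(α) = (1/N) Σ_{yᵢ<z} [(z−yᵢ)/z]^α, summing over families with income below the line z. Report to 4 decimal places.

Poor units: €300, €650, €1,100 (q = 3 of N = 6).
Normalized shortfalls: (2350−300)/2350 = 0.8723; (2350−650)/2350 = 0.7234; (2350−1100)/2350 = 0.5319.
Raised to α = 1.5: 0.81476; 0.61528; 0.38794.
Sum = 1.817976; FGT(1.5) = 1.817976 / 6 = 0.3030.

0.3030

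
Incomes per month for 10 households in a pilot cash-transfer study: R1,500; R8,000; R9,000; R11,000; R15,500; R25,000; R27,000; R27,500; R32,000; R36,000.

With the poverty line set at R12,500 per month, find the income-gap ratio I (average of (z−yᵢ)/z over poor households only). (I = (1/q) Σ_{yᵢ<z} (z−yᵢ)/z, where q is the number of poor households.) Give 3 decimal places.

0.410

Poor units: R1,500, R8,000, R9,000, R11,000 (q = 4 of N = 10).
Shortfall ratios (z−y)/z: 0.8800, 0.3600, 0.2800, 0.1200; sum = 1.640000.
The income-gap ratio divides by q (the poor only): 1.640000 / 4 = 0.410.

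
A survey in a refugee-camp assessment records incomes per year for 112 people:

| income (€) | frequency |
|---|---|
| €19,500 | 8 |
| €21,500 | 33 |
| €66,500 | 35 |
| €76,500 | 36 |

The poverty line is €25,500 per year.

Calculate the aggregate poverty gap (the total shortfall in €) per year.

Below z: 8×€19,500, 33×€21,500 (q = 41 of N = 112).
Individual gaps: 8×(25500−19500) = 48000; 33×(25500−21500) = 132000.
Aggregate gap = €180,000.

€180,000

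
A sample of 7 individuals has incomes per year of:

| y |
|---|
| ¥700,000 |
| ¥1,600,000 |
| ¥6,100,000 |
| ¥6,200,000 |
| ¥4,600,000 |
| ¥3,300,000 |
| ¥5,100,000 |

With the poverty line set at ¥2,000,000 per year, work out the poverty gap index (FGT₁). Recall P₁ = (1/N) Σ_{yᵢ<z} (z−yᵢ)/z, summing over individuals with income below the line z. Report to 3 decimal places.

Below the line: ¥700,000, ¥1,600,000 (q = 2 of N = 7).
Gap ratios (z−y)/z: (2000000−700000)/2000000 = 0.6500; (2000000−1600000)/2000000 = 0.2000.
Sum of shortfalls = 0.850000; P₁ averages over all N: 0.850000 / 7 = 0.121.

0.121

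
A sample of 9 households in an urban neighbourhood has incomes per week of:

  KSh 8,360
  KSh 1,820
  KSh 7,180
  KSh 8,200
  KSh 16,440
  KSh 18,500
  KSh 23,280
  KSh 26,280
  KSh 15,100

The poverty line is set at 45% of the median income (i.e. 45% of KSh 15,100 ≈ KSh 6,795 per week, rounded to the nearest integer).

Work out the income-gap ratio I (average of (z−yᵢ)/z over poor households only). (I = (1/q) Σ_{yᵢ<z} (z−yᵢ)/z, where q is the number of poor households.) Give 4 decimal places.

Below the line: KSh 1,820 (q = 1 of N = 9).
Shortfall ratios (z−y)/z: 0.7322; sum = 0.732156.
The income-gap ratio divides by q (the poor only): 0.732156 / 1 = 0.7322.

0.7322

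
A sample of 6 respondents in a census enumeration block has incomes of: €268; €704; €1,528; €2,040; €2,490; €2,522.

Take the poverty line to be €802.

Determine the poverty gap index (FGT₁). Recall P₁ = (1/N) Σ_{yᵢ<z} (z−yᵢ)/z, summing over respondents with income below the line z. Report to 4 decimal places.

Poor units: €268, €704 (q = 2 of N = 6).
Normalized shortfalls: (802−268)/802 = 0.6658; (802−704)/802 = 0.1222.
Sum of shortfalls = 0.788030; P₁ averages over all N: 0.788030 / 6 = 0.1313.

0.1313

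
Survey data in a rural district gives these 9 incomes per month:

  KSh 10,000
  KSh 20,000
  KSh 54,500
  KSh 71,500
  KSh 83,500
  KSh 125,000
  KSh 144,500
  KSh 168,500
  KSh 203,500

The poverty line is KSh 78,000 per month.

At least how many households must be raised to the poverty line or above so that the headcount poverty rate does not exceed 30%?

Currently q = 4 of N = 9 are below the line (H = 0.444).
A headcount ratio of at most 30% allows at most ⌊0.30 × 9⌋ = 2 poor households.
So at least 4 − 2 = 2 must be lifted.

2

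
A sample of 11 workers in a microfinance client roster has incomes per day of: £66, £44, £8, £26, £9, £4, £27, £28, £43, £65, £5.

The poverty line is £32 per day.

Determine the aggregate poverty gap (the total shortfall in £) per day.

Poor units: £4, £5, £8, £9, £26, £27, £28 (q = 7 of N = 11).
Individual gaps: 32−4 = 28; 32−5 = 27; 32−8 = 24; 32−9 = 23; 32−26 = 6; 32−27 = 5; 32−28 = 4.
Aggregate gap = £117.

£117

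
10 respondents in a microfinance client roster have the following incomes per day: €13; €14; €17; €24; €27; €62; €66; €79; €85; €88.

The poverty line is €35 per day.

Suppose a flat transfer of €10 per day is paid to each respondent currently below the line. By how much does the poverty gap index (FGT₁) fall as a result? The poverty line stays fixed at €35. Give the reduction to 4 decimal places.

Before: below the line — €13, €14, €17, €24, €27; poverty gap index (FGT₁) = 0.228571.
After the €10 transfer: below the line — €23, €24, €27, €34; poverty gap index (FGT₁) = 0.091429.
Reduction = 0.228571 − 0.091429 = 0.1371.

0.1371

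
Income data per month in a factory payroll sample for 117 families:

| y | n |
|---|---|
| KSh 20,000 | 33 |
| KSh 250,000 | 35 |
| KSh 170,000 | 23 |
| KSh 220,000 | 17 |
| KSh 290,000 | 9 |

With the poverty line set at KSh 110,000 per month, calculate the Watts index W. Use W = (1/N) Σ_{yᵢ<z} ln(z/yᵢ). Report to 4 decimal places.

Below the line: 33×KSh 20,000 (q = 33 of N = 117).
ln(z/y) terms: ln(110000/20000) = 1.7047 (×33).
W = 56.256687 / 117 = 0.4808.

0.4808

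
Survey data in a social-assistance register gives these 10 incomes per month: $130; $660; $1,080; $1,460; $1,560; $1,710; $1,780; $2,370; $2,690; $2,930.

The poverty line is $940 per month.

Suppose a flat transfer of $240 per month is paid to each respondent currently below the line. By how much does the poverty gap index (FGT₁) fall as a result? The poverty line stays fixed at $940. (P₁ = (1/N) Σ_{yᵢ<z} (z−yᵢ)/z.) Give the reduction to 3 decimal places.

0.051

Before: below the line — $130, $660; poverty gap index (FGT₁) = 0.11596.
After the $240 transfer: below the line — $370, $900; poverty gap index (FGT₁) = 0.06489.
Reduction = 0.11596 − 0.06489 = 0.051.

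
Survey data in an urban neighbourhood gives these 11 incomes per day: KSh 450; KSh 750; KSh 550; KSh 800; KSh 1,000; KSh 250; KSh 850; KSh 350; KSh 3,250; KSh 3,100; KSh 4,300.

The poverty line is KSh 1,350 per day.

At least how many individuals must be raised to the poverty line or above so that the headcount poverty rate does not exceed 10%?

Currently q = 8 of N = 11 are below the line (H = 0.727).
A headcount ratio of at most 10% allows at most ⌊0.10 × 11⌋ = 1 poor individuals.
So at least 8 − 1 = 7 must be lifted.

7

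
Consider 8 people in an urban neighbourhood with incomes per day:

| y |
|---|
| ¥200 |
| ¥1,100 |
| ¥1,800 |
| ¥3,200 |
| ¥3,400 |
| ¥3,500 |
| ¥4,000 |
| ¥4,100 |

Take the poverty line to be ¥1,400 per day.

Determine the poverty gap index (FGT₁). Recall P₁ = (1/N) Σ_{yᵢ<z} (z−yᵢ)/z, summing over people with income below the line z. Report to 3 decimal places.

Below z: ¥200, ¥1,100 (q = 2 of N = 8).
Gap ratios (z−y)/z: (1400−200)/1400 = 0.8571; (1400−1100)/1400 = 0.2143.
Sum of shortfalls = 1.071429; P₁ averages over all N: 1.071429 / 8 = 0.134.

0.134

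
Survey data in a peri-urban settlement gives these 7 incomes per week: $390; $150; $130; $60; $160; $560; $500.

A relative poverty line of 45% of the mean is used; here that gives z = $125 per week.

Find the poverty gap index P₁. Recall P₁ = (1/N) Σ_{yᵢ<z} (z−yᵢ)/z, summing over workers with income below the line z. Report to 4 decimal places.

Below the line: $60 (q = 1 of N = 7).
Gap ratios (z−y)/z: (125−60)/125 = 0.5200.
Σ = 0.520000. Dividing by the full population N = 7 gives P₁ = 0.0743.

0.0743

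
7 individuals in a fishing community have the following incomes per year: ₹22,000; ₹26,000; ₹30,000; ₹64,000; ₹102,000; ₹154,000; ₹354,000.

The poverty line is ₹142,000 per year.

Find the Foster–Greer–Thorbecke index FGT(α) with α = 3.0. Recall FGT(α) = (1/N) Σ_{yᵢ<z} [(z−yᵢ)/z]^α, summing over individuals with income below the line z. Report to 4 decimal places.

0.2611

Below the line: ₹22,000, ₹26,000, ₹30,000, ₹64,000, ₹102,000 (q = 5 of N = 7).
Shortfall ratios: (142000−22000)/142000 = 0.8451; (142000−26000)/142000 = 0.8169; (142000−30000)/142000 = 0.7887; (142000−64000)/142000 = 0.5493; (142000−102000)/142000 = 0.2817.
Raised to α = 3.0: 0.60350; 0.54514; 0.49067; 0.16574; 0.02235.
Sum = 1.827401; FGT(3.0) = 1.827401 / 7 = 0.2611.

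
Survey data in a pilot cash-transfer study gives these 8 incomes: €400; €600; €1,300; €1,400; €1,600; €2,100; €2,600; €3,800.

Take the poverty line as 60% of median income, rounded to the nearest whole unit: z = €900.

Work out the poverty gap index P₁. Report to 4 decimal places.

Below z: €400, €600 (q = 2 of N = 8).
Normalized shortfalls: (900−400)/900 = 0.5556; (900−600)/900 = 0.3333.
Σ = 0.888889. Dividing by the full population N = 8 gives P₁ = 0.1111.

0.1111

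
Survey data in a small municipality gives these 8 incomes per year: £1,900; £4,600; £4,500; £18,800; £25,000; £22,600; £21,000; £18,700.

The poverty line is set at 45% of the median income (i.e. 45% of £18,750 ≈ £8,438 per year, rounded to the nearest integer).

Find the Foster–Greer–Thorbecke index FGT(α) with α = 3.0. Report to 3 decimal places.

0.083

Incomes under z: £1,900, £4,500, £4,600 (q = 3 of N = 8).
Normalized shortfalls: (8438−1900)/8438 = 0.7748; (8438−4500)/8438 = 0.4667; (8438−4600)/8438 = 0.4548.
Raised to α = 3.0: 0.46517; 0.10165; 0.09410.
Sum = 0.660927; FGT(3.0) = 0.660927 / 8 = 0.083.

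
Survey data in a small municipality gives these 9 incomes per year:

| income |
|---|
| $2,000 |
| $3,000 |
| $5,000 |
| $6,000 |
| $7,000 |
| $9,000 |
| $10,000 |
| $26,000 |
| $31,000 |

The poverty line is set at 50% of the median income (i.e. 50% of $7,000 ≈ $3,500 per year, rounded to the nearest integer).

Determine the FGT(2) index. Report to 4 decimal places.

0.0227

Below the line: $2,000, $3,000 (q = 2 of N = 9).
Relative gaps: (3500−2000)/3500 = 0.4286; (3500−3000)/3500 = 0.1429.
Squared: 0.1837; 0.0204.
Sum = 0.204082; P₂ = 0.204082 / 9 = 0.0227.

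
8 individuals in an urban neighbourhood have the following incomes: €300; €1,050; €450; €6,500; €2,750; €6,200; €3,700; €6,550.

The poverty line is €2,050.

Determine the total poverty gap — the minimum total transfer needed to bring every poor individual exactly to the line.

Incomes under z: €300, €450, €1,050 (q = 3 of N = 8).
Individual gaps: 2050−300 = 1750; 2050−450 = 1600; 2050−1050 = 1000.
Aggregate gap = €4,350.

€4,350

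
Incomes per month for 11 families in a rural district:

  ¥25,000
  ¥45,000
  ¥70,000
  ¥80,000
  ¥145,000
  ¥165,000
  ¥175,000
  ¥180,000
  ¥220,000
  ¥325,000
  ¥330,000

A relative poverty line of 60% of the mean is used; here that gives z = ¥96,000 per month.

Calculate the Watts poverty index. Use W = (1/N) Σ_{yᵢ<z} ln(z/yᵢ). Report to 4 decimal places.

0.2365

Below z: ¥25,000, ¥45,000, ¥70,000, ¥80,000 (q = 4 of N = 11).
ln(z/y) terms: ln(96000/25000) = 1.3455; ln(96000/45000) = 0.7577; ln(96000/70000) = 0.3159; ln(96000/80000) = 0.1823.
W = 2.601333 / 11 = 0.2365.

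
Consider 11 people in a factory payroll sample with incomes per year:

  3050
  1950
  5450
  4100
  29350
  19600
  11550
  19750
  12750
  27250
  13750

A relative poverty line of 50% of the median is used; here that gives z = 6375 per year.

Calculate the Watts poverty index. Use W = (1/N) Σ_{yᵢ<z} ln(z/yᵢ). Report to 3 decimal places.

Incomes under z: 1950, 3050, 4100, 5450 (q = 4 of N = 11).
ln(z/y) terms: ln(6375/1950) = 1.1846; ln(6375/3050) = 0.7372; ln(6375/4100) = 0.4414; ln(6375/5450) = 0.1568.
W = 2.519963 / 11 = 0.229.

0.229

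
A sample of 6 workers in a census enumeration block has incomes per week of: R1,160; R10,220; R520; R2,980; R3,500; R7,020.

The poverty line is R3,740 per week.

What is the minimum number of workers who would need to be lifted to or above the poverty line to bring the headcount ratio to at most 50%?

1

Currently q = 4 of N = 6 are below the line (H = 0.667).
A headcount ratio of at most 50% allows at most ⌊0.50 × 6⌋ = 3 poor workers.
So at least 4 − 3 = 1 must be lifted.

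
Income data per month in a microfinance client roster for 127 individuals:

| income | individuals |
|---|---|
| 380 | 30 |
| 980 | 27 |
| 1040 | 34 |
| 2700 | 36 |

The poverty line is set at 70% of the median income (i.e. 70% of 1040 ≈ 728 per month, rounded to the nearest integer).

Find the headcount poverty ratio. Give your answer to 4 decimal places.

30 of the 127 individuals have income below 728.
H = 30/127 = 0.2362.

0.2362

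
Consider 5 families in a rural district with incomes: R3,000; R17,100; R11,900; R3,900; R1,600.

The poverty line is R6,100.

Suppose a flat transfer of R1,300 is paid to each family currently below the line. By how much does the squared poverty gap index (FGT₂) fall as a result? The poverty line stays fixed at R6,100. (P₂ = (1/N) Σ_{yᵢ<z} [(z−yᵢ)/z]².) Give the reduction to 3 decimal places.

0.110

Before: below the line — R1,600, R3,000, R3,900; squared poverty gap index (FGT₂) = 0.18651.
After the R1,300 transfer: below the line — R2,900, R4,300, R5,200; squared poverty gap index (FGT₂) = 0.07681.
Reduction = 0.18651 − 0.07681 = 0.110.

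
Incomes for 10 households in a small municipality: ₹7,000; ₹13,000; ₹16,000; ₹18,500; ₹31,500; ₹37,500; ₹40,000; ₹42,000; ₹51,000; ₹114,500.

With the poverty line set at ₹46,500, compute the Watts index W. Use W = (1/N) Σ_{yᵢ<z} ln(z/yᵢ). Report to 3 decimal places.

0.601

Below the line: ₹7,000, ₹13,000, ₹16,000, ₹18,500, ₹31,500, ₹37,500, ₹40,000, ₹42,000 (q = 8 of N = 10).
Log shortfalls: ln(46500/7000) = 1.8935; ln(46500/13000) = 1.2745; ln(46500/16000) = 1.0669; ln(46500/18500) = 0.9217; ln(46500/31500) = 0.3895; ln(46500/37500) = 0.2151; ln(46500/40000) = 0.1506; ln(46500/42000) = 0.1018.
W = 6.013522 / 10 = 0.601.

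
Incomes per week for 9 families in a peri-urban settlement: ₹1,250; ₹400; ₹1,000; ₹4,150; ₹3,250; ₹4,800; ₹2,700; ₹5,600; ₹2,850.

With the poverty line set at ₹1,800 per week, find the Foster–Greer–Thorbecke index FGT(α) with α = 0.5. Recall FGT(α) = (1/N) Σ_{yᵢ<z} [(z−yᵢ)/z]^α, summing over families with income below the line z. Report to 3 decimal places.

0.233

Incomes under z: ₹400, ₹1,000, ₹1,250 (q = 3 of N = 9).
Gap ratios (z−y)/z: (1800−400)/1800 = 0.7778; (1800−1000)/1800 = 0.4444; (1800−1250)/1800 = 0.3056.
Raised to α = 0.5: 0.88192; 0.66667; 0.55277.
Sum = 2.101355; FGT(0.5) = 2.101355 / 9 = 0.233.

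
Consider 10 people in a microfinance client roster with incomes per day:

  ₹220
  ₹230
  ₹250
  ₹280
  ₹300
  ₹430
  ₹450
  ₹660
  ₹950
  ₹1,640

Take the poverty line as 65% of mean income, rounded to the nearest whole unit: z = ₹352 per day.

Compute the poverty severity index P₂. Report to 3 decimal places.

Poor units: ₹220, ₹230, ₹250, ₹280, ₹300 (q = 5 of N = 10).
Normalized shortfalls: (352−220)/352 = 0.3750; (352−230)/352 = 0.3466; (352−250)/352 = 0.2898; (352−280)/352 = 0.2045; (352−300)/352 = 0.1477.
Squared: 0.1406; 0.1201; 0.0840; 0.0418; 0.0218.
Sum = 0.408381; P₂ = 0.408381 / 10 = 0.041.

0.041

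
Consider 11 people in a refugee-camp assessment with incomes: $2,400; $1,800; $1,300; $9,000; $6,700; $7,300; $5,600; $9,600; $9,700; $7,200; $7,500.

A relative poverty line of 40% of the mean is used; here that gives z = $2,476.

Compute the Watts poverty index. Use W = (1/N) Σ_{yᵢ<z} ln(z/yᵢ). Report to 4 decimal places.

0.0904

Poor units: $1,300, $1,800, $2,400 (q = 3 of N = 11).
Log gaps: ln(2476/1300) = 0.6443; ln(2476/1800) = 0.3189; ln(2476/2400) = 0.0312.
W = 0.994313 / 11 = 0.0904.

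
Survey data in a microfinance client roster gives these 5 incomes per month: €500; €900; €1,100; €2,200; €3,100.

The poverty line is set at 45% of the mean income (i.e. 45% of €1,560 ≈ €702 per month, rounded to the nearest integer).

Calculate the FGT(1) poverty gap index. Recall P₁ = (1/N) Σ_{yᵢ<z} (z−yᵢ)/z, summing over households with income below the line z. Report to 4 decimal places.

Below the line: €500 (q = 1 of N = 5).
Shortfall ratios: (702−500)/702 = 0.2877.
Sum of shortfalls = 0.287749; P₁ averages over all N: 0.287749 / 5 = 0.0575.

0.0575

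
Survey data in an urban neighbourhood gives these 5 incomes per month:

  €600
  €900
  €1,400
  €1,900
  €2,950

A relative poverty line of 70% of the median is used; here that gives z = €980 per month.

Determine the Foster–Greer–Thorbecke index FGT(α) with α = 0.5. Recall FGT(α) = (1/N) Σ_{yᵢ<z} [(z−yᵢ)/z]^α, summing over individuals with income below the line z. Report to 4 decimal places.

Poor units: €600, €900 (q = 2 of N = 5).
Normalized shortfalls: (980−600)/980 = 0.3878; (980−900)/980 = 0.0816.
Raised to α = 0.5: 0.62270; 0.28571.
Sum = 0.908414; FGT(0.5) = 0.908414 / 5 = 0.1817.

0.1817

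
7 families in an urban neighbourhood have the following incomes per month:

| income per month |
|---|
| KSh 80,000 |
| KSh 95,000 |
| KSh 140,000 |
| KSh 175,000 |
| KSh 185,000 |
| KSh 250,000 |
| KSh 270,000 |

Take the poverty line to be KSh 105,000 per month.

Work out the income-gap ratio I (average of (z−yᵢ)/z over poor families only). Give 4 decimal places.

Poor units: KSh 80,000, KSh 95,000 (q = 2 of N = 7).
Shortfall ratios (z−y)/z: 0.2381, 0.0952; sum = 0.333333.
The income-gap ratio divides by q (the poor only): 0.333333 / 2 = 0.1667.

0.1667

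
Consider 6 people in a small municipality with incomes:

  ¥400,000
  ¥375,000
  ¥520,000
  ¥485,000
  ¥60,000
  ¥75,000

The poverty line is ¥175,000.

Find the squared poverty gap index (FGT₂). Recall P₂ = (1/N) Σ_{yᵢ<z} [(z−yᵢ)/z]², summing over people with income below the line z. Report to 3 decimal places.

Below the line: ¥60,000, ¥75,000 (q = 2 of N = 6).
Normalized shortfalls: (175000−60000)/175000 = 0.6571; (175000−75000)/175000 = 0.5714.
Squared: 0.4318; 0.3265.
Sum = 0.758367; P₂ = 0.758367 / 6 = 0.126.

0.126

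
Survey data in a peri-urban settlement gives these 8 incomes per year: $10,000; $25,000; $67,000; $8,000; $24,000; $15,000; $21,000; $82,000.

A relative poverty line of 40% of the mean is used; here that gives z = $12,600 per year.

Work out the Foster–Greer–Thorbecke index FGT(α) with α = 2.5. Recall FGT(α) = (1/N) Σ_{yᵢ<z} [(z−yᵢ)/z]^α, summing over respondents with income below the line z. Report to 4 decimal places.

0.0125

Poor units: $8,000, $10,000 (q = 2 of N = 8).
Gap ratios (z−y)/z: (12600−8000)/12600 = 0.3651; (12600−10000)/12600 = 0.2063.
Raised to α = 2.5: 0.08053; 0.01934.
Sum = 0.099874; FGT(2.5) = 0.099874 / 8 = 0.0125.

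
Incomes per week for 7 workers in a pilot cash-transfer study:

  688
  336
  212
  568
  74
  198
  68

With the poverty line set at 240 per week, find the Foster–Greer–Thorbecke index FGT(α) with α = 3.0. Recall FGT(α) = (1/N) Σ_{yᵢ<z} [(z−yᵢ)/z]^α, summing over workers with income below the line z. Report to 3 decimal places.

Incomes under z: 68, 74, 198, 212 (q = 4 of N = 7).
Relative gaps: (240−68)/240 = 0.7167; (240−74)/240 = 0.6917; (240−198)/240 = 0.1750; (240−212)/240 = 0.1167.
Raised to α = 3.0: 0.36809; 0.33090; 0.00536; 0.00159.
Sum = 0.705931; FGT(3.0) = 0.705931 / 7 = 0.101.

0.101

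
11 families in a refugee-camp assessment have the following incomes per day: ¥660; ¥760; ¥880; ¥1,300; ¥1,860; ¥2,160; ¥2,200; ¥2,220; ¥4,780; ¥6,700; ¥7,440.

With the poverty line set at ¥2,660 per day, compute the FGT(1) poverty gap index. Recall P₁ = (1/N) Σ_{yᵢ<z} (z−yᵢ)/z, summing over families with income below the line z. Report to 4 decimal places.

Incomes under z: ¥660, ¥760, ¥880, ¥1,300, ¥1,860, ¥2,160, ¥2,200, ¥2,220 (q = 8 of N = 11).
Relative gaps: (2660−660)/2660 = 0.7519; (2660−760)/2660 = 0.7143; (2660−880)/2660 = 0.6692; (2660−1300)/2660 = 0.5113; (2660−1860)/2660 = 0.3008; (2660−2160)/2660 = 0.1880; (2660−2200)/2660 = 0.1729; (2660−2220)/2660 = 0.1654.
Sum of shortfalls = 3.473684; P₁ averages over all N: 3.473684 / 11 = 0.3158.

0.3158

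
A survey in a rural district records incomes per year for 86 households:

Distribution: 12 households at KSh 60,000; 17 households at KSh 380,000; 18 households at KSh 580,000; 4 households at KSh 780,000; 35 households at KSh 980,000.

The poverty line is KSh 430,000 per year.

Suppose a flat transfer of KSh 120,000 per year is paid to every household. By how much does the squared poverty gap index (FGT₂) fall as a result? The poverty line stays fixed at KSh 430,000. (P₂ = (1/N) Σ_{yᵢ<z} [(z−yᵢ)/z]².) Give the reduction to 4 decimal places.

0.0588

Before: below the line — 12×KSh 60,000, 17×KSh 380,000; squared poverty gap index (FGT₂) = 0.105984.
After the KSh 120,000 transfer: below the line — 12×KSh 180,000; squared poverty gap index (FGT₂) = 0.047166.
Reduction = 0.105984 − 0.047166 = 0.0588.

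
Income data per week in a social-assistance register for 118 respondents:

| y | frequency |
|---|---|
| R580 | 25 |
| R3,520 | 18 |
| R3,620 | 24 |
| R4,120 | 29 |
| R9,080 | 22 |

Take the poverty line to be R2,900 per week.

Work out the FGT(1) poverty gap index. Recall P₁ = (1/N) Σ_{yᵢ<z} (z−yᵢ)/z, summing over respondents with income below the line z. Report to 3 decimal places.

0.169

Below the line: 25×R580 (q = 25 of N = 118).
Relative gaps: (2900−580)/2900 = 0.8000 (×25).
Sum of shortfalls = 20.000000; P₁ averages over all N: 20.000000 / 118 = 0.169.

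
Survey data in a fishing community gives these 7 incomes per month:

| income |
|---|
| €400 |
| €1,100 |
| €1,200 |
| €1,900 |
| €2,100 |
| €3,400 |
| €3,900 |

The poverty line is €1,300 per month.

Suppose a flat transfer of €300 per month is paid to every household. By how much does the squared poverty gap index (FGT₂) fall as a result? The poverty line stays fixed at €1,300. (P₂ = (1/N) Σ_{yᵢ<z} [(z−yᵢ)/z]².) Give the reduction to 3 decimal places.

Before: below the line — €400, €1,100, €1,200; squared poverty gap index (FGT₂) = 0.07270.
After the €300 transfer: below the line — €700; squared poverty gap index (FGT₂) = 0.03043.
Reduction = 0.07270 − 0.03043 = 0.042.

0.042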